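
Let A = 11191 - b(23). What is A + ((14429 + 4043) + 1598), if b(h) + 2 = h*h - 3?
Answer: 30737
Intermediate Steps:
b(h) = -5 + h**2 (b(h) = -2 + (h*h - 3) = -2 + (h**2 - 3) = -2 + (-3 + h**2) = -5 + h**2)
A = 10667 (A = 11191 - (-5 + 23**2) = 11191 - (-5 + 529) = 11191 - 1*524 = 11191 - 524 = 10667)
A + ((14429 + 4043) + 1598) = 10667 + ((14429 + 4043) + 1598) = 10667 + (18472 + 1598) = 10667 + 20070 = 30737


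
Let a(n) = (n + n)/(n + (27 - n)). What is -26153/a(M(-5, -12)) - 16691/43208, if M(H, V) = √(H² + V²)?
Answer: -15255471107/561704 ≈ -27159.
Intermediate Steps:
a(n) = 2*n/27 (a(n) = (2*n)/27 = (2*n)*(1/27) = 2*n/27)
-26153/a(M(-5, -12)) - 16691/43208 = -26153*27/(2*√((-5)² + (-12)²)) - 16691/43208 = -26153*27/(2*√(25 + 144)) - 16691*1/43208 = -26153/(2*√169/27) - 16691/43208 = -26153/((2/27)*13) - 16691/43208 = -26153/26/27 - 16691/43208 = -26153*27/26 - 16691/43208 = -706131/26 - 16691/43208 = -15255471107/561704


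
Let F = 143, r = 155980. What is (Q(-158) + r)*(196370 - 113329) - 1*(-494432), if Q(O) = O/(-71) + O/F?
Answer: 131515084925052/10153 ≈ 1.2953e+10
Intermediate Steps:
Q(O) = -72*O/10153 (Q(O) = O/(-71) + O/143 = O*(-1/71) + O*(1/143) = -O/71 + O/143 = -72*O/10153)
(Q(-158) + r)*(196370 - 113329) - 1*(-494432) = (-72/10153*(-158) + 155980)*(196370 - 113329) - 1*(-494432) = (11376/10153 + 155980)*83041 + 494432 = (1583676316/10153)*83041 + 494432 = 131510064956956/10153 + 494432 = 131515084925052/10153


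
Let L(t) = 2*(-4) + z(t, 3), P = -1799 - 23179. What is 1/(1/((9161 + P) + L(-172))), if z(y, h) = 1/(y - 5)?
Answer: -2801026/177 ≈ -15825.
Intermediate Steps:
P = -24978
z(y, h) = 1/(-5 + y)
L(t) = -8 + 1/(-5 + t) (L(t) = 2*(-4) + 1/(-5 + t) = -8 + 1/(-5 + t))
1/(1/((9161 + P) + L(-172))) = 1/(1/((9161 - 24978) + (41 - 8*(-172))/(-5 - 172))) = 1/(1/(-15817 + (41 + 1376)/(-177))) = 1/(1/(-15817 - 1/177*1417)) = 1/(1/(-15817 - 1417/177)) = 1/(1/(-2801026/177)) = 1/(-177/2801026) = -2801026/177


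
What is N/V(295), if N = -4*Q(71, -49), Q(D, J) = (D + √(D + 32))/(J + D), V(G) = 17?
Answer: -142/187 - 2*√103/187 ≈ -0.86790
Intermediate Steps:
Q(D, J) = (D + √(32 + D))/(D + J)
N = -142/11 - 2*√103/11 (N = -4*(71 + √(32 + 71))/(71 - 49) = -4*(71 + √103)/22 = -2*(71 + √103)/11 = -4*(71/22 + √103/22) = -142/11 - 2*√103/11 ≈ -14.754)
N/V(295) = (-142/11 - 2*√103/11)/17 = (-142/11 - 2*√103/11)*(1/17) = -142/187 - 2*√103/187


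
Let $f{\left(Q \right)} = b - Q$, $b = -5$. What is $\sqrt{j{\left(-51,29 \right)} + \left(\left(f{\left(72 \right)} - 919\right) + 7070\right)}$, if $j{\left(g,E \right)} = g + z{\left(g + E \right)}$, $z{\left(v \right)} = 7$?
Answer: $3 \sqrt{670} \approx 77.653$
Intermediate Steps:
$f{\left(Q \right)} = -5 - Q$
$j{\left(g,E \right)} = 7 + g$ ($j{\left(g,E \right)} = g + 7 = 7 + g$)
$\sqrt{j{\left(-51,29 \right)} + \left(\left(f{\left(72 \right)} - 919\right) + 7070\right)} = \sqrt{\left(7 - 51\right) + \left(\left(\left(-5 - 72\right) - 919\right) + 7070\right)} = \sqrt{-44 + \left(\left(\left(-5 - 72\right) - 919\right) + 7070\right)} = \sqrt{-44 + \left(\left(-77 - 919\right) + 7070\right)} = \sqrt{-44 + \left(-996 + 7070\right)} = \sqrt{-44 + 6074} = \sqrt{6030} = 3 \sqrt{670}$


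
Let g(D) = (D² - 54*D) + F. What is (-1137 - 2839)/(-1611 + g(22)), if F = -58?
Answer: 568/339 ≈ 1.6755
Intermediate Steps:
g(D) = -58 + D² - 54*D (g(D) = (D² - 54*D) - 58 = -58 + D² - 54*D)
(-1137 - 2839)/(-1611 + g(22)) = (-1137 - 2839)/(-1611 + (-58 + 22² - 54*22)) = -3976/(-1611 + (-58 + 484 - 1188)) = -3976/(-1611 - 762) = -3976/(-2373) = -3976*(-1/2373) = 568/339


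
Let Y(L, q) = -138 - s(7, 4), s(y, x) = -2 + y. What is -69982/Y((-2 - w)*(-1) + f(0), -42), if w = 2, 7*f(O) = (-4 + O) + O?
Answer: 6362/13 ≈ 489.38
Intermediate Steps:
f(O) = -4/7 + 2*O/7 (f(O) = ((-4 + O) + O)/7 = (-4 + 2*O)/7 = -4/7 + 2*O/7)
Y(L, q) = -143 (Y(L, q) = -138 - (-2 + 7) = -138 - 1*5 = -138 - 5 = -143)
-69982/Y((-2 - w)*(-1) + f(0), -42) = -69982/(-143) = -69982*(-1/143) = 6362/13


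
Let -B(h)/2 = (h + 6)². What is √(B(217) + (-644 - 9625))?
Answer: I*√109727 ≈ 331.25*I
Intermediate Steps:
B(h) = -2*(6 + h)² (B(h) = -2*(h + 6)² = -2*(6 + h)²)
√(B(217) + (-644 - 9625)) = √(-2*(6 + 217)² + (-644 - 9625)) = √(-2*223² - 10269) = √(-2*49729 - 10269) = √(-99458 - 10269) = √(-109727) = I*√109727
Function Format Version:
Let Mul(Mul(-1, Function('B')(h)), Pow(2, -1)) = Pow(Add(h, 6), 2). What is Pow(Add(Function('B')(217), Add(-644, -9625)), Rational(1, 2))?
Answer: Mul(I, Pow(109727, Rational(1, 2))) ≈ Mul(331.25, I)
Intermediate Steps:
Function('B')(h) = Mul(-2, Pow(Add(6, h), 2)) (Function('B')(h) = Mul(-2, Pow(Add(h, 6), 2)) = Mul(-2, Pow(Add(6, h), 2)))
Pow(Add(Function('B')(217), Add(-644, -9625)), Rational(1, 2)) = Pow(Add(Mul(-2, Pow(Add(6, 217), 2)), Add(-644, -9625)), Rational(1, 2)) = Pow(Add(Mul(-2, Pow(223, 2)), -10269), Rational(1, 2)) = Pow(Add(Mul(-2, 49729), -10269), Rational(1, 2)) = Pow(Add(-99458, -10269), Rational(1, 2)) = Pow(-109727, Rational(1, 2)) = Mul(I, Pow(109727, Rational(1, 2)))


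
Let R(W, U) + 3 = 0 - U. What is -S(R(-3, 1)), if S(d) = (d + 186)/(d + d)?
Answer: 91/4 ≈ 22.750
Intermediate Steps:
R(W, U) = -3 - U (R(W, U) = -3 + (0 - U) = -3 - U)
S(d) = (186 + d)/(2*d) (S(d) = (186 + d)/((2*d)) = (186 + d)*(1/(2*d)) = (186 + d)/(2*d))
-S(R(-3, 1)) = -(186 + (-3 - 1*1))/(2*(-3 - 1*1)) = -(186 + (-3 - 1))/(2*(-3 - 1)) = -(186 - 4)/(2*(-4)) = -(-1)*182/(2*4) = -1*(-91/4) = 91/4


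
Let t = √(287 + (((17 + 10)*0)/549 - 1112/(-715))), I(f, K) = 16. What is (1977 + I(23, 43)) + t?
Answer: 1993 + √147516655/715 ≈ 2010.0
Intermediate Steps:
t = √147516655/715 (t = √(287 + ((27*0)*(1/549) - 1112*(-1/715))) = √(287 + (0*(1/549) + 1112/715)) = √(287 + (0 + 1112/715)) = √(287 + 1112/715) = √(206317/715) = √147516655/715 ≈ 16.987)
(1977 + I(23, 43)) + t = (1977 + 16) + √147516655/715 = 1993 + √147516655/715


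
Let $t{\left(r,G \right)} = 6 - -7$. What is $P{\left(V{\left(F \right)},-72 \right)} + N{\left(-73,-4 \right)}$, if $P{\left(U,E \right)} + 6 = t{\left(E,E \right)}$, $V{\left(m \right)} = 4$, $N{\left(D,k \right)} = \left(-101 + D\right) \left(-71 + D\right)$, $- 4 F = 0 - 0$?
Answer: $25063$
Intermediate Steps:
$F = 0$ ($F = - \frac{0 - 0}{4} = - \frac{0 + 0}{4} = \left(- \frac{1}{4}\right) 0 = 0$)
$t{\left(r,G \right)} = 13$ ($t{\left(r,G \right)} = 6 + 7 = 13$)
$P{\left(U,E \right)} = 7$ ($P{\left(U,E \right)} = -6 + 13 = 7$)
$P{\left(V{\left(F \right)},-72 \right)} + N{\left(-73,-4 \right)} = 7 + \left(7171 + \left(-73\right)^{2} - -12556\right) = 7 + \left(7171 + 5329 + 12556\right) = 7 + 25056 = 25063$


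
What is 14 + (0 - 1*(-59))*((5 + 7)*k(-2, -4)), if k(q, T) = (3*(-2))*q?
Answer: 8510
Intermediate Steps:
k(q, T) = -6*q
14 + (0 - 1*(-59))*((5 + 7)*k(-2, -4)) = 14 + (0 - 1*(-59))*((5 + 7)*(-6*(-2))) = 14 + (0 + 59)*(12*12) = 14 + 59*144 = 14 + 8496 = 8510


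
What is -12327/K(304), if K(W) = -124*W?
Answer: 12327/37696 ≈ 0.32701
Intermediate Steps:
-12327/K(304) = -12327/((-124*304)) = -12327/(-37696) = -12327*(-1/37696) = 12327/37696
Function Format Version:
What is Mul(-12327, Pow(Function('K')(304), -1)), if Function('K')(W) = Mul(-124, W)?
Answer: Rational(12327, 37696) ≈ 0.32701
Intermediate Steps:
Mul(-12327, Pow(Function('K')(304), -1)) = Mul(-12327, Pow(Mul(-124, 304), -1)) = Mul(-12327, Pow(-37696, -1)) = Mul(-12327, Rational(-1, 37696)) = Rational(12327, 37696)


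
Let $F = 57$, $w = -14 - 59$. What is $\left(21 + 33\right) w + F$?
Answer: $-3885$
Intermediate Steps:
$w = -73$
$\left(21 + 33\right) w + F = \left(21 + 33\right) \left(-73\right) + 57 = 54 \left(-73\right) + 57 = -3942 + 57 = -3885$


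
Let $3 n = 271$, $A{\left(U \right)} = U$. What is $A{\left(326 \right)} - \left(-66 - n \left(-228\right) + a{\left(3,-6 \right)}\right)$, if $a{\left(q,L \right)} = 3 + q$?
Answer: $-20210$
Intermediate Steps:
$n = \frac{271}{3}$ ($n = \frac{1}{3} \cdot 271 = \frac{271}{3} \approx 90.333$)
$A{\left(326 \right)} - \left(-66 - n \left(-228\right) + a{\left(3,-6 \right)}\right) = 326 + \left(\left(66 - \left(3 + 3\right)\right) + \frac{271}{3} \left(-228\right)\right) = 326 + \left(\left(66 - 6\right) - 20596\right) = 326 + \left(60 - 20596\right) = 326 - 20536 = -20210$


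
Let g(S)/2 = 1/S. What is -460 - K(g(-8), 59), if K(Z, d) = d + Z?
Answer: -2075/4 ≈ -518.75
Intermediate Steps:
g(S) = 2/S (g(S) = 2*(1/S) = 2/S)
K(Z, d) = Z + d
-460 - K(g(-8), 59) = -460 - (2/(-8) + 59) = -460 - (2*(-1/8) + 59) = -460 - (-1/4 + 59) = -460 - 1*235/4 = -460 - 235/4 = -2075/4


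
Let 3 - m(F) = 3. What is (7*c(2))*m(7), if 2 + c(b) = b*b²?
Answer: 0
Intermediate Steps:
m(F) = 0 (m(F) = 3 - 1*3 = 3 - 3 = 0)
c(b) = -2 + b³ (c(b) = -2 + b*b² = -2 + b³)
(7*c(2))*m(7) = (7*(-2 + 2³))*0 = (7*(-2 + 8))*0 = (7*6)*0 = 42*0 = 0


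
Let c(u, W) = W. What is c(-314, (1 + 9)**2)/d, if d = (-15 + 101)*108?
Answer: 25/2322 ≈ 0.010767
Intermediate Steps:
d = 9288 (d = 86*108 = 9288)
c(-314, (1 + 9)**2)/d = (1 + 9)**2/9288 = 10**2*(1/9288) = 100*(1/9288) = 25/2322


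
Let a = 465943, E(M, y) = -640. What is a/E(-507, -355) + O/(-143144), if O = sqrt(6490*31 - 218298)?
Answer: -465943/640 - I*sqrt(4277)/71572 ≈ -728.04 - 0.00091375*I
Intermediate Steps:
O = 2*I*sqrt(4277) (O = sqrt(201190 - 218298) = sqrt(-17108) = 2*I*sqrt(4277) ≈ 130.8*I)
a/E(-507, -355) + O/(-143144) = 465943/(-640) + (2*I*sqrt(4277))/(-143144) = 465943*(-1/640) + (2*I*sqrt(4277))*(-1/143144) = -465943/640 - I*sqrt(4277)/71572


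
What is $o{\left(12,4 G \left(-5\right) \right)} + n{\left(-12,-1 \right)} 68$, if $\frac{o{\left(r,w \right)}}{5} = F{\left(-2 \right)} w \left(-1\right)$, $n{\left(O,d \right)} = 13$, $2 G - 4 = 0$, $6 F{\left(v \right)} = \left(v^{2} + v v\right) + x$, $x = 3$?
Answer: $\frac{3752}{3} \approx 1250.7$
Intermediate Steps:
$F{\left(v \right)} = \frac{1}{2} + \frac{v^{2}}{3}$ ($F{\left(v \right)} = \frac{\left(v^{2} + v v\right) + 3}{6} = \frac{\left(v^{2} + v^{2}\right) + 3}{6} = \frac{2 v^{2} + 3}{6} = \frac{3 + 2 v^{2}}{6} = \frac{1}{2} + \frac{v^{2}}{3}$)
$G = 2$ ($G = 2 + \frac{1}{2} \cdot 0 = 2 + 0 = 2$)
$o{\left(r,w \right)} = - \frac{55 w}{6}$ ($o{\left(r,w \right)} = 5 \left(\frac{1}{2} + \frac{\left(-2\right)^{2}}{3}\right) w \left(-1\right) = 5 \left(\frac{1}{2} + \frac{1}{3} \cdot 4\right) w \left(-1\right) = 5 \left(\frac{1}{2} + \frac{4}{3}\right) w \left(-1\right) = 5 \frac{11 w}{6} \left(-1\right) = 5 \left(- \frac{11 w}{6}\right) = - \frac{55 w}{6}$)
$o{\left(12,4 G \left(-5\right) \right)} + n{\left(-12,-1 \right)} 68 = - \frac{55 \cdot 4 \cdot 2 \left(-5\right)}{6} + 13 \cdot 68 = - \frac{55 \cdot 8 \left(-5\right)}{6} + 884 = \left(- \frac{55}{6}\right) \left(-40\right) + 884 = \frac{1100}{3} + 884 = \frac{3752}{3}$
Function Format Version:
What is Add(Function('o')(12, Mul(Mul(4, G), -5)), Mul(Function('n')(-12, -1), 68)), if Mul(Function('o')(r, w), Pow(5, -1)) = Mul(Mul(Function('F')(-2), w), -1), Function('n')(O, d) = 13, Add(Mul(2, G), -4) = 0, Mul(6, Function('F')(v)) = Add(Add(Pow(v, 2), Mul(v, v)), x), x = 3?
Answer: Rational(3752, 3) ≈ 1250.7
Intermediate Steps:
Function('F')(v) = Add(Rational(1, 2), Mul(Rational(1, 3), Pow(v, 2))) (Function('F')(v) = Mul(Rational(1, 6), Add(Add(Pow(v, 2), Mul(v, v)), 3)) = Mul(Rational(1, 6), Add(Add(Pow(v, 2), Pow(v, 2)), 3)) = Mul(Rational(1, 6), Add(Mul(2, Pow(v, 2)), 3)) = Mul(Rational(1, 6), Add(3, Mul(2, Pow(v, 2)))) = Add(Rational(1, 2), Mul(Rational(1, 3), Pow(v, 2))))
G = 2 (G = Add(2, Mul(Rational(1, 2), 0)) = Add(2, 0) = 2)
Function('o')(r, w) = Mul(Rational(-55, 6), w) (Function('o')(r, w) = Mul(5, Mul(Mul(Add(Rational(1, 2), Mul(Rational(1, 3), Pow(-2, 2))), w), -1)) = Mul(5, Mul(Mul(Add(Rational(1, 2), Mul(Rational(1, 3), 4)), w), -1)) = Mul(5, Mul(Mul(Add(Rational(1, 2), Rational(4, 3)), w), -1)) = Mul(5, Mul(Mul(Rational(11, 6), w), -1)) = Mul(5, Mul(Rational(-11, 6), w)) = Mul(Rational(-55, 6), w))
Add(Function('o')(12, Mul(Mul(4, G), -5)), Mul(Function('n')(-12, -1), 68)) = Add(Mul(Rational(-55, 6), Mul(Mul(4, 2), -5)), Mul(13, 68)) = Add(Mul(Rational(-55, 6), Mul(8, -5)), 884) = Add(Mul(Rational(-55, 6), -40), 884) = Add(Rational(1100, 3), 884) = Rational(3752, 3)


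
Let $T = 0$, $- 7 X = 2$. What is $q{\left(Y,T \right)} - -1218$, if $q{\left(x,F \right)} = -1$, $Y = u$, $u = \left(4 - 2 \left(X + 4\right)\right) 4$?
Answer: $1217$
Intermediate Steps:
$X = - \frac{2}{7}$ ($X = \left(- \frac{1}{7}\right) 2 = - \frac{2}{7} \approx -0.28571$)
$u = - \frac{96}{7}$ ($u = \left(4 - 2 \left(- \frac{2}{7} + 4\right)\right) 4 = \left(4 - \frac{52}{7}\right) 4 = \left(- \frac{24}{7}\right) 4 = - \frac{96}{7} \approx -13.714$)
$Y = - \frac{96}{7} \approx -13.714$
$q{\left(Y,T \right)} - -1218 = -1 - -1218 = -1 + 1218 = 1217$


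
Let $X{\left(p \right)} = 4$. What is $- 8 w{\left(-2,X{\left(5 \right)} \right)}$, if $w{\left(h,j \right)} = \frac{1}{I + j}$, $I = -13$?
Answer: $\frac{8}{9} \approx 0.88889$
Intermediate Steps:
$w{\left(h,j \right)} = \frac{1}{-13 + j}$
$- 8 w{\left(-2,X{\left(5 \right)} \right)} = - \frac{8}{-13 + 4} = - \frac{8}{-9} = \left(-8\right) \left(- \frac{1}{9}\right) = \frac{8}{9}$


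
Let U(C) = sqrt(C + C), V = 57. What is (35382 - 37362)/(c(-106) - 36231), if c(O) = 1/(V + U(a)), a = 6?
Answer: 29026723275/531144797903 - 495*sqrt(3)/531144797903 ≈ 0.054649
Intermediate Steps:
U(C) = sqrt(2)*sqrt(C) (U(C) = sqrt(2*C) = sqrt(2)*sqrt(C))
c(O) = 1/(57 + 2*sqrt(3)) (c(O) = 1/(57 + sqrt(2)*sqrt(6)) = 1/(57 + 2*sqrt(3)))
(35382 - 37362)/(c(-106) - 36231) = (35382 - 37362)/((19/1079 - 2*sqrt(3)/3237) - 36231) = -1980/(-39093230/1079 - 2*sqrt(3)/3237)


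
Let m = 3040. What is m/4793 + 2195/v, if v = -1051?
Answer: -7325595/5037443 ≈ -1.4542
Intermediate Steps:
m/4793 + 2195/v = 3040/4793 + 2195/(-1051) = 3040*(1/4793) + 2195*(-1/1051) = 3040/4793 - 2195/1051 = -7325595/5037443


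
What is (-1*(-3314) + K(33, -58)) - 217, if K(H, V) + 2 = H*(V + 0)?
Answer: 1181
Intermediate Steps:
K(H, V) = -2 + H*V (K(H, V) = -2 + H*(V + 0) = -2 + H*V)
(-1*(-3314) + K(33, -58)) - 217 = (-1*(-3314) + (-2 + 33*(-58))) - 217 = (3314 + (-2 - 1914)) - 217 = (3314 - 1916) - 217 = 1398 - 217 = 1181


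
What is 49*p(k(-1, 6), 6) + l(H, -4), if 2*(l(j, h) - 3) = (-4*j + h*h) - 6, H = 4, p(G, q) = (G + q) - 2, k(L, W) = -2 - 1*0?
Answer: 98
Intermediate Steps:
k(L, W) = -2 (k(L, W) = -2 + 0 = -2)
p(G, q) = -2 + G + q
l(j, h) = h²/2 - 2*j (l(j, h) = 3 + ((-4*j + h*h) - 6)/2 = 3 + ((-4*j + h²) - 6)/2 = 3 + ((h² - 4*j) - 6)/2 = 3 + (-6 + h² - 4*j)/2 = 3 + (-3 + h²/2 - 2*j) = h²/2 - 2*j)
49*p(k(-1, 6), 6) + l(H, -4) = 49*(-2 - 2 + 6) + ((½)*(-4)² - 2*4) = 49*2 + ((½)*16 - 8) = 98 + (8 - 8) = 98 + 0 = 98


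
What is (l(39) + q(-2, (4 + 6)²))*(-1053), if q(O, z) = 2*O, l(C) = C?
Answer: -36855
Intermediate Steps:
(l(39) + q(-2, (4 + 6)²))*(-1053) = (39 + 2*(-2))*(-1053) = (39 - 4)*(-1053) = 35*(-1053) = -36855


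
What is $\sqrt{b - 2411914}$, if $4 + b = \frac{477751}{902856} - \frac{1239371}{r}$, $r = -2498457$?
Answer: $\frac{7 i \sqrt{773040058851049639650378066}}{125319271844} \approx 1553.0 i$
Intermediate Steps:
$b = - \frac{745597077665}{250638543688}$ ($b = -4 + \left(\frac{477751}{902856} - \frac{1239371}{-2498457}\right) = -4 + \left(477751 \cdot \frac{1}{902856} - - \frac{1239371}{2498457}\right) = -4 + \left(\frac{477751}{902856} + \frac{1239371}{2498457}\right) = -4 + \frac{256957097087}{250638543688} = - \frac{745597077665}{250638543688} \approx -2.9748$)
$\sqrt{b - 2411914} = \sqrt{- \frac{745597077665}{250638543688} - 2411914} = \sqrt{- \frac{604519358057776497}{250638543688}} = \frac{7 i \sqrt{773040058851049639650378066}}{125319271844}$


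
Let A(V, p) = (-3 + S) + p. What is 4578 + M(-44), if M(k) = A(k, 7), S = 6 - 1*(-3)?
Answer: 4591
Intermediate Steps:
S = 9 (S = 6 + 3 = 9)
A(V, p) = 6 + p (A(V, p) = (-3 + 9) + p = 6 + p)
M(k) = 13 (M(k) = 6 + 7 = 13)
4578 + M(-44) = 4578 + 13 = 4591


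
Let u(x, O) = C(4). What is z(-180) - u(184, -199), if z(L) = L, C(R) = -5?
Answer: -175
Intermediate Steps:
u(x, O) = -5
z(-180) - u(184, -199) = -180 - 1*(-5) = -180 + 5 = -175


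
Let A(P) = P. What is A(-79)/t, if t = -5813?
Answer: 79/5813 ≈ 0.013590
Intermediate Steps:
A(-79)/t = -79/(-5813) = -79*(-1/5813) = 79/5813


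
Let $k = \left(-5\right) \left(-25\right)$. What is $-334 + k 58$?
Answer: $6916$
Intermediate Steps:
$k = 125$
$-334 + k 58 = -334 + 125 \cdot 58 = -334 + 7250 = 6916$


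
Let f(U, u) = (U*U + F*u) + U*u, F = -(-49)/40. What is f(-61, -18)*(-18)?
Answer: -863451/10 ≈ -86345.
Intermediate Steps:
F = 49/40 (F = -(-49)/40 = -1*(-49/40) = 49/40 ≈ 1.2250)
f(U, u) = U² + 49*u/40 + U*u (f(U, u) = (U*U + 49*u/40) + U*u = (U² + 49*u/40) + U*u = U² + 49*u/40 + U*u)
f(-61, -18)*(-18) = ((-61)² + (49/40)*(-18) - 61*(-18))*(-18) = (3721 - 441/20 + 1098)*(-18) = (95939/20)*(-18) = -863451/10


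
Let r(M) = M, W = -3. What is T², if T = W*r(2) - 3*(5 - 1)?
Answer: 324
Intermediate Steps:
T = -18 (T = -3*2 - 3*(5 - 1) = -6 - 3*4 = -6 - 12 = -18)
T² = (-18)² = 324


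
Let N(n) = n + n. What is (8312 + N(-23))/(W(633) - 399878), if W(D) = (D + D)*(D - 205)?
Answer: 4133/70985 ≈ 0.058224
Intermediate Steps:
W(D) = 2*D*(-205 + D) (W(D) = (2*D)*(-205 + D) = 2*D*(-205 + D))
N(n) = 2*n
(8312 + N(-23))/(W(633) - 399878) = (8312 + 2*(-23))/(2*633*(-205 + 633) - 399878) = (8312 - 46)/(2*633*428 - 399878) = 8266/(541848 - 399878) = 8266/141970 = 8266*(1/141970) = 4133/70985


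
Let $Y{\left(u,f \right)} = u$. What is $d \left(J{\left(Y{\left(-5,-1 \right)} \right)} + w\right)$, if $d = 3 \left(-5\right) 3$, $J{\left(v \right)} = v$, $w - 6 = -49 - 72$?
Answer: $5400$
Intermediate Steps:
$w = -115$ ($w = 6 - 121 = -115$)
$d = -45$ ($d = \left(-15\right) 3 = -45$)
$d \left(J{\left(Y{\left(-5,-1 \right)} \right)} + w\right) = - 45 \left(-5 - 115\right) = \left(-45\right) \left(-120\right) = 5400$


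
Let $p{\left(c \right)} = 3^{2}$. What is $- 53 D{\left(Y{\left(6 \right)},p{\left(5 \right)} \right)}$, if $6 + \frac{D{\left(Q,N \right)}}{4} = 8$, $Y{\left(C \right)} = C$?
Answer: $-424$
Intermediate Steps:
$p{\left(c \right)} = 9$
$D{\left(Q,N \right)} = 8$ ($D{\left(Q,N \right)} = -24 + 4 \cdot 8 = -24 + 32 = 8$)
$- 53 D{\left(Y{\left(6 \right)},p{\left(5 \right)} \right)} = \left(-53\right) 8 = -424$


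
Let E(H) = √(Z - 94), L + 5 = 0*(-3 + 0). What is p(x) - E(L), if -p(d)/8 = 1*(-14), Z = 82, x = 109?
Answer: 112 - 2*I*√3 ≈ 112.0 - 3.4641*I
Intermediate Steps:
L = -5 (L = -5 + 0*(-3 + 0) = -5 + 0*(-3) = -5 + 0 = -5)
p(d) = 112 (p(d) = -8*(-14) = 112)
E(H) = 2*I*√3 (E(H) = √(82 - 94) = √(-12) = 2*I*√3)
p(x) - E(L) = 112 - 2*I*√3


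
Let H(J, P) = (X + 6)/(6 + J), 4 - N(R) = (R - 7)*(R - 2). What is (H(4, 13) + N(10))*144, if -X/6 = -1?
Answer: -13536/5 ≈ -2707.2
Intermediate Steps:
X = 6 (X = -6*(-1) = 6)
N(R) = 4 - (-7 + R)*(-2 + R) (N(R) = 4 - (R - 7)*(R - 2) = 4 - (-7 + R)*(-2 + R))
H(J, P) = 12/(6 + J) (H(J, P) = (6 + 6)/(6 + J) = 12/(6 + J))
(H(4, 13) + N(10))*144 = (12/(6 + 4) + (-10 - 1*10² + 9*10))*144 = (12/10 + (-10 - 1*100 + 90))*144 = (12*(⅒) + (-10 - 100 + 90))*144 = (6/5 - 20)*144 = -94/5*144 = -13536/5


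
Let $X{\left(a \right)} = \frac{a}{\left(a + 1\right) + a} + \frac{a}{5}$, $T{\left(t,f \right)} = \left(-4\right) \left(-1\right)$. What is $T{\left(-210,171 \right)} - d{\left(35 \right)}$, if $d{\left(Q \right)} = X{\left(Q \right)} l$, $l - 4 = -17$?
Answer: $\frac{7200}{71} \approx 101.41$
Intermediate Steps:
$T{\left(t,f \right)} = 4$
$X{\left(a \right)} = \frac{a}{5} + \frac{a}{1 + 2 a}$ ($X{\left(a \right)} = \frac{a}{\left(1 + a\right) + a} + a \frac{1}{5} = \frac{a}{1 + 2 a} + \frac{a}{5} = \frac{a}{5} + \frac{a}{1 + 2 a}$)
$l = -13$ ($l = 4 - 17 = -13$)
$d{\left(Q \right)} = - \frac{26 Q \left(3 + Q\right)}{5 \left(1 + 2 Q\right)}$ ($d{\left(Q \right)} = \frac{2 Q \left(3 + Q\right)}{5 \left(1 + 2 Q\right)} \left(-13\right) = - \frac{26 Q \left(3 + Q\right)}{5 \left(1 + 2 Q\right)}$)
$T{\left(-210,171 \right)} - d{\left(35 \right)} = 4 - \left(-26\right) 35 \frac{1}{5 + 10 \cdot 35} \left(3 + 35\right) = 4 - \left(-26\right) 35 \frac{1}{5 + 350} \cdot 38 = 4 - \left(-26\right) 35 \cdot \frac{1}{355} \cdot 38 = 4 - - \frac{6916}{71} = 4 + \frac{6916}{71} = \frac{7200}{71}$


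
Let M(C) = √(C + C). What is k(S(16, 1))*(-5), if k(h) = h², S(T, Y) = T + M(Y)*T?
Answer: -3840 - 2560*√2 ≈ -7460.4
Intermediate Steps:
M(C) = √2*√C (M(C) = √(2*C) = √2*√C)
S(T, Y) = T + T*√2*√Y (S(T, Y) = T + (√2*√Y)*T = T + T*√2*√Y)
k(S(16, 1))*(-5) = (16*(1 + √2*√1))²*(-5) = (16*(1 + √2*1))²*(-5) = (16*(1 + √2))²*(-5) = (16 + 16*√2)²*(-5) = -5*(16 + 16*√2)²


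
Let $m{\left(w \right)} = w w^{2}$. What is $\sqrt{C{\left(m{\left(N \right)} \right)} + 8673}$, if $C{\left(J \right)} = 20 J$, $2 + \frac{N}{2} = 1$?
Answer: $\sqrt{8513} \approx 92.266$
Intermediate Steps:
$N = -2$ ($N = -4 + 2 \cdot 1 = -4 + 2 = -2$)
$m{\left(w \right)} = w^{3}$
$\sqrt{C{\left(m{\left(N \right)} \right)} + 8673} = \sqrt{20 \left(-2\right)^{3} + 8673} = \sqrt{20 \left(-8\right) + 8673} = \sqrt{-160 + 8673} = \sqrt{8513}$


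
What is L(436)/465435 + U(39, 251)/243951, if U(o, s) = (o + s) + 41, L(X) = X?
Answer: 86807207/37847777895 ≈ 0.0022936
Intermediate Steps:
U(o, s) = 41 + o + s
L(436)/465435 + U(39, 251)/243951 = 436/465435 + (41 + 39 + 251)/243951 = 436*(1/465435) + 331*(1/243951) = 436/465435 + 331/243951 = 86807207/37847777895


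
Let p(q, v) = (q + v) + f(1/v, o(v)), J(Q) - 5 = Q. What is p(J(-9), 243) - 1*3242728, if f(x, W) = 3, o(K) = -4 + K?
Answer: -3242486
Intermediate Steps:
J(Q) = 5 + Q
p(q, v) = 3 + q + v (p(q, v) = (q + v) + 3 = 3 + q + v)
p(J(-9), 243) - 1*3242728 = (3 + (5 - 9) + 243) - 1*3242728 = (3 - 4 + 243) - 3242728 = 242 - 3242728 = -3242486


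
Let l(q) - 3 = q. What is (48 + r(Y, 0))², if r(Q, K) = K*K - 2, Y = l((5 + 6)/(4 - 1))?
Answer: 2116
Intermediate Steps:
l(q) = 3 + q
Y = 20/3 (Y = 3 + (5 + 6)/(4 - 1) = 3 + 11/3 = 20/3 ≈ 6.6667)
r(Q, K) = -2 + K² (r(Q, K) = K² - 2 = -2 + K²)
(48 + r(Y, 0))² = (48 + (-2 + 0²))² = (48 + (-2 + 0))² = (48 - 2)² = 46² = 2116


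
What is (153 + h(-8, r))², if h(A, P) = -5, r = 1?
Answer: 21904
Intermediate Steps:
(153 + h(-8, r))² = (153 - 5)² = 148² = 21904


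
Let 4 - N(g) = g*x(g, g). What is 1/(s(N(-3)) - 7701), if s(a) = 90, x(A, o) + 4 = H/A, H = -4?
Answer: -1/7611 ≈ -0.00013139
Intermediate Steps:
x(A, o) = -4 - 4/A
N(g) = 4 - g*(-4 - 4/g)
1/(s(N(-3)) - 7701) = 1/(90 - 7701) = 1/(-7611) = -1/7611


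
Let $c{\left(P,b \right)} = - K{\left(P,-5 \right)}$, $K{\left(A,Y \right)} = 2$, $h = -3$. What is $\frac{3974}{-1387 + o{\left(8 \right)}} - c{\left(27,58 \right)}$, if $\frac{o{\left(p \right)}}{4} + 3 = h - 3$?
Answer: $- \frac{1128}{1423} \approx -0.79269$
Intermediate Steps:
$o{\left(p \right)} = -36$ ($o{\left(p \right)} = -12 + 4 \left(-3 - 3\right) = -12 + 4 \left(-6\right) = -12 - 24 = -36$)
$c{\left(P,b \right)} = -2$ ($c{\left(P,b \right)} = \left(-1\right) 2 = -2$)
$\frac{3974}{-1387 + o{\left(8 \right)}} - c{\left(27,58 \right)} = \frac{3974}{-1387 - 36} - -2 = \frac{3974}{-1423} + 2 = 3974 \left(- \frac{1}{1423}\right) + 2 = - \frac{3974}{1423} + 2 = - \frac{1128}{1423}$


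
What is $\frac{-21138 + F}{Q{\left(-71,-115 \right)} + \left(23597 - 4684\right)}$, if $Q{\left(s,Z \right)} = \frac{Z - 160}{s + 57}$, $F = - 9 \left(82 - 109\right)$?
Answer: $- \frac{292530}{265057} \approx -1.1036$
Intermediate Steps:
$F = 243$ ($F = \left(-9\right) \left(-27\right) = 243$)
$Q{\left(s,Z \right)} = \frac{-160 + Z}{57 + s}$
$\frac{-21138 + F}{Q{\left(-71,-115 \right)} + \left(23597 - 4684\right)} = \frac{-21138 + 243}{\frac{-160 - 115}{57 - 71} + \left(23597 - 4684\right)} = - \frac{20895}{\frac{1}{-14} \left(-275\right) + \left(23597 - 4684\right)} = - \frac{20895}{\left(- \frac{1}{14}\right) \left(-275\right) + 18913} = - \frac{20895}{\frac{275}{14} + 18913} = - \frac{20895}{\frac{265057}{14}} = \left(-20895\right) \frac{14}{265057} = - \frac{292530}{265057}$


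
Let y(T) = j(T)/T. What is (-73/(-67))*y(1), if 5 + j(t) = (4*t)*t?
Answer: -73/67 ≈ -1.0896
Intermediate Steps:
j(t) = -5 + 4*t² (j(t) = -5 + (4*t)*t = -5 + 4*t²)
y(T) = (-5 + 4*T²)/T
(-73/(-67))*y(1) = (-73/(-67))*(-5/1 + 4*1) = (-73*(-1/67))*(-5*1 + 4) = 73*(-5 + 4)/67 = (73/67)*(-1) = -73/67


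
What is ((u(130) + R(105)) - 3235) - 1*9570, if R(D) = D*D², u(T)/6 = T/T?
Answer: 1144826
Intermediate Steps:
u(T) = 6 (u(T) = 6*(T/T) = 6*1 = 6)
R(D) = D³
((u(130) + R(105)) - 3235) - 1*9570 = ((6 + 105³) - 3235) - 1*9570 = ((6 + 1157625) - 3235) - 9570 = (1157631 - 3235) - 9570 = 1154396 - 9570 = 1144826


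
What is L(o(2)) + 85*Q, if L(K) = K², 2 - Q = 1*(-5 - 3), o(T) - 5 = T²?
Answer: 931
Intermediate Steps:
o(T) = 5 + T²
Q = 10 (Q = 2 - (-5 - 3) = 2 - (-8) = 2 - 1*(-8) = 2 + 8 = 10)
L(o(2)) + 85*Q = (5 + 2²)² + 85*10 = (5 + 4)² + 850 = 9² + 850 = 81 + 850 = 931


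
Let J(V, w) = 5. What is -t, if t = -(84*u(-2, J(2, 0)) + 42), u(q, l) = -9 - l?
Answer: -1134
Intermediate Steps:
t = 1134 (t = -(84*(-9 - 1*5) + 42) = -(84*(-9 - 5) + 42) = -(84*(-14) + 42) = -(-1176 + 42) = -1*(-1134) = 1134)
-t = -1*1134 = -1134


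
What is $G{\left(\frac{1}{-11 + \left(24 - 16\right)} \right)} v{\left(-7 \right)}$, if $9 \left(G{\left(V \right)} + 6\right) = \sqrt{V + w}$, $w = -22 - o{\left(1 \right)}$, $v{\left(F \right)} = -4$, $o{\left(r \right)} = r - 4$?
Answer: $24 - \frac{4 i \sqrt{174}}{27} \approx 24.0 - 1.9542 i$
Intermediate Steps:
$o{\left(r \right)} = -4 + r$ ($o{\left(r \right)} = r - 4 = -4 + r$)
$w = -19$ ($w = -22 - \left(-4 + 1\right) = -22 - -3 = -22 + 3 = -19$)
$G{\left(V \right)} = -6 + \frac{\sqrt{-19 + V}}{9}$ ($G{\left(V \right)} = -6 + \frac{\sqrt{V - 19}}{9} = -6 + \frac{\sqrt{-19 + V}}{9}$)
$G{\left(\frac{1}{-11 + \left(24 - 16\right)} \right)} v{\left(-7 \right)} = \left(-6 + \frac{\sqrt{-19 + \frac{1}{-11 + \left(24 - 16\right)}}}{9}\right) \left(-4\right) = \left(-6 + \frac{\sqrt{-19 + \frac{1}{-11 + 8}}}{9}\right) \left(-4\right) = \left(-6 + \frac{\sqrt{-19 + \frac{1}{-3}}}{9}\right) \left(-4\right) = \left(-6 + \frac{\sqrt{-19 - \frac{1}{3}}}{9}\right) \left(-4\right) = \left(-6 + \frac{\sqrt{- \frac{58}{3}}}{9}\right) \left(-4\right) = \left(-6 + \frac{\frac{1}{3} i \sqrt{174}}{9}\right) \left(-4\right) = \left(-6 + \frac{i \sqrt{174}}{27}\right) \left(-4\right) = 24 - \frac{4 i \sqrt{174}}{27}$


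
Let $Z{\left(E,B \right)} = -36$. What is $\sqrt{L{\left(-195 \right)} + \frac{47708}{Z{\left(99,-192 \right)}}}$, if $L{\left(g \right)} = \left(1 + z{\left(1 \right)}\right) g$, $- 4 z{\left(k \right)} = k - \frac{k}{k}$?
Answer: $\frac{i \sqrt{13682}}{3} \approx 38.99 i$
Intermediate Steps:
$z{\left(k \right)} = \frac{1}{4} - \frac{k}{4}$ ($z{\left(k \right)} = - \frac{k - \frac{k}{k}}{4} = - \frac{k - 1}{4} = - \frac{-1 + k}{4} = \frac{1}{4} - \frac{k}{4}$)
$L{\left(g \right)} = g$ ($L{\left(g \right)} = \left(1 + \left(\frac{1}{4} - \frac{1}{4}\right)\right) g = \left(1 + 0\right) g = 1 g = g$)
$\sqrt{L{\left(-195 \right)} + \frac{47708}{Z{\left(99,-192 \right)}}} = \sqrt{-195 + \frac{47708}{-36}} = \sqrt{-195 + 47708 \left(- \frac{1}{36}\right)} = \sqrt{-195 - \frac{11927}{9}} = \sqrt{- \frac{13682}{9}} = \frac{i \sqrt{13682}}{3}$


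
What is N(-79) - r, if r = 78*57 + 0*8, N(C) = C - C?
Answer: -4446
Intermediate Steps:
N(C) = 0
r = 4446 (r = 4446 + 0 = 4446)
N(-79) - r = 0 - 1*4446 = 0 - 4446 = -4446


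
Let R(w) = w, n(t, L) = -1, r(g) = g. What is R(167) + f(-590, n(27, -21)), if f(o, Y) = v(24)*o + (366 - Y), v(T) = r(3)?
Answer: -1236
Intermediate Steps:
v(T) = 3
f(o, Y) = 366 - Y + 3*o (f(o, Y) = 3*o + (366 - Y) = 366 - Y + 3*o)
R(167) + f(-590, n(27, -21)) = 167 + (366 - 1*(-1) + 3*(-590)) = 167 + (366 + 1 - 1770) = 167 - 1403 = -1236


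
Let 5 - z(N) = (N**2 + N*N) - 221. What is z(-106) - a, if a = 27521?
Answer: -49767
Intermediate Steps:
z(N) = 226 - 2*N**2 (z(N) = 5 - ((N**2 + N*N) - 221) = 5 - ((N**2 + N**2) - 221) = 5 - (2*N**2 - 221) = 5 - (-221 + 2*N**2) = 5 + (221 - 2*N**2) = 226 - 2*N**2)
z(-106) - a = (226 - 2*(-106)**2) - 1*27521 = (226 - 2*11236) - 27521 = (226 - 22472) - 27521 = -22246 - 27521 = -49767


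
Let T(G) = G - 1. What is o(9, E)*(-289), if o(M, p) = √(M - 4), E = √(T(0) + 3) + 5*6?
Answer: -289*√5 ≈ -646.22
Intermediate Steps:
T(G) = -1 + G
E = 30 + √2 (E = √((-1 + 0) + 3) + 5*6 = √(-1 + 3) + 30 = √2 + 30 = 30 + √2 ≈ 31.414)
o(M, p) = √(-4 + M)
o(9, E)*(-289) = √(-4 + 9)*(-289) = √5*(-289) = -289*√5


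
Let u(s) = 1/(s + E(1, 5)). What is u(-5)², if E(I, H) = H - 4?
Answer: 1/16 ≈ 0.062500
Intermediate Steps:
E(I, H) = -4 + H
u(s) = 1/(1 + s) (u(s) = 1/(s + (-4 + 5)) = 1/(s + 1) = 1/(1 + s))
u(-5)² = (1/(1 - 5))² = (1/(-4))² = (-¼)² = 1/16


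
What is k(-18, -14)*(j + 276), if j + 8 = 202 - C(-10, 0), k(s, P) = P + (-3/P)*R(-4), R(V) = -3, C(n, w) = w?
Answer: -48175/7 ≈ -6882.1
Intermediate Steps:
k(s, P) = P + 9/P (k(s, P) = P - 3/P*(-3) = P + 9/P)
j = 194 (j = -8 + (202 - 1*0) = -8 + (202 + 0) = -8 + 202 = 194)
k(-18, -14)*(j + 276) = (-14 + 9/(-14))*(194 + 276) = (-14 + 9*(-1/14))*470 = (-14 - 9/14)*470 = -205/14*470 = -48175/7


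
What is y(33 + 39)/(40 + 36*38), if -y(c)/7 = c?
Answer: -63/176 ≈ -0.35795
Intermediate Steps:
y(c) = -7*c
y(33 + 39)/(40 + 36*38) = (-7*(33 + 39))/(40 + 36*38) = (-7*72)/(40 + 1368) = -504/1408 = -504*1/1408 = -63/176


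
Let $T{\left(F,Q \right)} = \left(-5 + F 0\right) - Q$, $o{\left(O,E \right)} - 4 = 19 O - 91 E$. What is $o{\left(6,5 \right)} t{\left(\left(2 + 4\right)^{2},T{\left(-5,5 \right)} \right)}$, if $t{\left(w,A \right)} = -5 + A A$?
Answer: $-32015$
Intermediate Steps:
$o{\left(O,E \right)} = 4 - 91 E + 19 O$ ($o{\left(O,E \right)} = 4 - \left(- 19 O + 91 E\right) = 4 - 91 E + 19 O$)
$T{\left(F,Q \right)} = -5 - Q$ ($T{\left(F,Q \right)} = \left(-5 + 0\right) - Q = -5 - Q$)
$t{\left(w,A \right)} = -5 + A^{2}$
$o{\left(6,5 \right)} t{\left(\left(2 + 4\right)^{2},T{\left(-5,5 \right)} \right)} = \left(4 - 455 + 19 \cdot 6\right) \left(-5 + \left(-5 - 5\right)^{2}\right) = \left(4 - 455 + 114\right) \left(-5 + \left(-5 - 5\right)^{2}\right) = - 337 \left(-5 + \left(-10\right)^{2}\right) = - 337 \left(-5 + 100\right) = \left(-337\right) 95 = -32015$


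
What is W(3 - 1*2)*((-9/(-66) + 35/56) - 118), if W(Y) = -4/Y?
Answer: 10317/22 ≈ 468.95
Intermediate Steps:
W(3 - 1*2)*((-9/(-66) + 35/56) - 118) = (-4/(3 - 1*2))*((-9/(-66) + 35/56) - 118) = (-4/(3 - 2))*((-9*(-1/66) + 35*(1/56)) - 118) = (-4/1)*((3/22 + 5/8) - 118) = (-4*1)*(67/88 - 118) = -4*(-10317/88) = 10317/22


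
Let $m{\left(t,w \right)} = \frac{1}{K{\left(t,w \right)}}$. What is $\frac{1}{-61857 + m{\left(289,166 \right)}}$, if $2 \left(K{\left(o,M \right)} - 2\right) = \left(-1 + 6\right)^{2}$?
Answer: $- \frac{29}{1793851} \approx -1.6166 \cdot 10^{-5}$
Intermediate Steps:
$K{\left(o,M \right)} = \frac{29}{2}$ ($K{\left(o,M \right)} = 2 + \frac{\left(-1 + 6\right)^{2}}{2} = 2 + \frac{5^{2}}{2} = 2 + \frac{1}{2} \cdot 25 = 2 + \frac{25}{2} = \frac{29}{2}$)
$m{\left(t,w \right)} = \frac{2}{29}$ ($m{\left(t,w \right)} = \frac{1}{\frac{29}{2}} = \frac{2}{29}$)
$\frac{1}{-61857 + m{\left(289,166 \right)}} = \frac{1}{-61857 + \frac{2}{29}} = \frac{1}{- \frac{1793851}{29}} = - \frac{29}{1793851}$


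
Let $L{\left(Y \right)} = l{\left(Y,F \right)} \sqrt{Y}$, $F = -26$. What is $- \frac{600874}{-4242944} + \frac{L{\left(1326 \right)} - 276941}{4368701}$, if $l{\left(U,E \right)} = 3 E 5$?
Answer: $\frac{724996845185}{9268076847872} - \frac{390 \sqrt{1326}}{4368701} \approx 0.074974$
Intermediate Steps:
$l{\left(U,E \right)} = 15 E$
$L{\left(Y \right)} = - 390 \sqrt{Y}$ ($L{\left(Y \right)} = 15 \left(-26\right) \sqrt{Y} = - 390 \sqrt{Y}$)
$- \frac{600874}{-4242944} + \frac{L{\left(1326 \right)} - 276941}{4368701} = - \frac{600874}{-4242944} + \frac{- 390 \sqrt{1326} - 276941}{4368701} = \left(-600874\right) \left(- \frac{1}{4242944}\right) + \left(- 390 \sqrt{1326} - 276941\right) \frac{1}{4368701} = \frac{300437}{2121472} + \left(-276941 - 390 \sqrt{1326}\right) \frac{1}{4368701} = \frac{300437}{2121472} - \left(\frac{276941}{4368701} + \frac{390 \sqrt{1326}}{4368701}\right) = \frac{724996845185}{9268076847872} - \frac{390 \sqrt{1326}}{4368701}$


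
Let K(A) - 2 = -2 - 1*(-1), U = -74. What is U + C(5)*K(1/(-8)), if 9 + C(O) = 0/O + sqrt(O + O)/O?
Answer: -83 + sqrt(10)/5 ≈ -82.368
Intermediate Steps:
K(A) = 1 (K(A) = 2 + (-2 - 1*(-1)) = 2 + (-2 + 1) = 2 - 1 = 1)
C(O) = -9 + sqrt(2)/sqrt(O) (C(O) = -9 + (0/O + sqrt(O + O)/O) = -9 + (0 + sqrt(2*O)/O) = -9 + (0 + (sqrt(2)*sqrt(O))/O) = -9 + (0 + sqrt(2)/sqrt(O)) = -9 + sqrt(2)/sqrt(O))
U + C(5)*K(1/(-8)) = -74 + (-9 + sqrt(2)/sqrt(5))*1 = -74 + (-9 + sqrt(2)*(sqrt(5)/5))*1 = -74 + (-9 + sqrt(10)/5)*1 = -74 + (-9 + sqrt(10)/5) = -83 + sqrt(10)/5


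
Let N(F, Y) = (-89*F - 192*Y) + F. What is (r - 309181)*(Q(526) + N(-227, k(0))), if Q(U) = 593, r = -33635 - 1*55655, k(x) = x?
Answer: -8196149999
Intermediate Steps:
r = -89290 (r = -33635 - 55655 = -89290)
N(F, Y) = -192*Y - 88*F (N(F, Y) = (-192*Y - 89*F) + F = -192*Y - 88*F)
(r - 309181)*(Q(526) + N(-227, k(0))) = (-89290 - 309181)*(593 + (-192*0 - 88*(-227))) = -398471*(593 + (0 + 19976)) = -398471*(593 + 19976) = -398471*20569 = -8196149999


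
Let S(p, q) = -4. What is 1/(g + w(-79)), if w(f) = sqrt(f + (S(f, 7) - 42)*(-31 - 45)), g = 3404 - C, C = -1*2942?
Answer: 6346/40268299 - sqrt(3417)/40268299 ≈ 0.00015614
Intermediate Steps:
C = -2942
g = 6346 (g = 3404 - 1*(-2942) = 3404 + 2942 = 6346)
w(f) = sqrt(3496 + f) (w(f) = sqrt(f + (-4 - 42)*(-31 - 45)) = sqrt(f - 46*(-76)) = sqrt(f + 3496) = sqrt(3496 + f))
1/(g + w(-79)) = 1/(6346 + sqrt(3496 - 79)) = 1/(6346 + sqrt(3417))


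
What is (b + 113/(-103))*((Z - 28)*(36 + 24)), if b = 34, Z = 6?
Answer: -4473480/103 ≈ -43432.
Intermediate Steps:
(b + 113/(-103))*((Z - 28)*(36 + 24)) = (34 + 113/(-103))*((6 - 28)*(36 + 24)) = (34 + 113*(-1/103))*(-22*60) = (34 - 113/103)*(-1320) = (3389/103)*(-1320) = -4473480/103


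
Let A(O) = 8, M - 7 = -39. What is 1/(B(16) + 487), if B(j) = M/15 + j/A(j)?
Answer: 15/7303 ≈ 0.0020539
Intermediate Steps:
M = -32 (M = 7 - 39 = -32)
B(j) = -32/15 + j/8
1/(B(16) + 487) = 1/((-32/15 + (1/8)*16) + 487) = 1/((-32/15 + 2) + 487) = 1/(-2/15 + 487) = 1/(7303/15) = 15/7303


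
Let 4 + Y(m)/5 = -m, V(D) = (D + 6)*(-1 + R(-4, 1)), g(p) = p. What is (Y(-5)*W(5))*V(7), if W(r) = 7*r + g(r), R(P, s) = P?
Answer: -13000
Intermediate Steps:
W(r) = 8*r (W(r) = 7*r + r = 8*r)
V(D) = -30 - 5*D (V(D) = (D + 6)*(-1 - 4) = (6 + D)*(-5) = -30 - 5*D)
Y(m) = -20 - 5*m (Y(m) = -20 + 5*(-m) = -20 - 5*m)
(Y(-5)*W(5))*V(7) = ((-20 - 5*(-5))*(8*5))*(-30 - 5*7) = ((-20 + 25)*40)*(-30 - 35) = (5*40)*(-65) = 200*(-65) = -13000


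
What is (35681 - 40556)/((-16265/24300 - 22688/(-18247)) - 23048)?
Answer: 432317047500/2043855413971 ≈ 0.21152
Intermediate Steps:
(35681 - 40556)/((-16265/24300 - 22688/(-18247)) - 23048) = -4875/((-16265*1/24300 - 22688*(-1/18247)) - 23048) = -4875/((-3253/4860 + 22688/18247) - 23048) = -4875/(50906189/88680420 - 23048) = -4875/(-2043855413971/88680420) = -4875*(-88680420/2043855413971) = 432317047500/2043855413971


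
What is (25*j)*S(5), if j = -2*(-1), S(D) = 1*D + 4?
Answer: 450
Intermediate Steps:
S(D) = 4 + D (S(D) = D + 4 = 4 + D)
j = 2
(25*j)*S(5) = (25*2)*(4 + 5) = 50*9 = 450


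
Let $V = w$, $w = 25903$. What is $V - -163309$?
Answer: $189212$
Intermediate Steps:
$V = 25903$
$V - -163309 = 25903 - -163309 = 25903 + 163309 = 189212$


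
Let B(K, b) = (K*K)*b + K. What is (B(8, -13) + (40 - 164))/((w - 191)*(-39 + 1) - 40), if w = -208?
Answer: -474/7561 ≈ -0.062690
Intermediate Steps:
B(K, b) = K + b*K**2 (B(K, b) = K**2*b + K = b*K**2 + K = K + b*K**2)
(B(8, -13) + (40 - 164))/((w - 191)*(-39 + 1) - 40) = (8*(1 + 8*(-13)) + (40 - 164))/((-208 - 191)*(-39 + 1) - 40) = (8*(1 - 104) - 124)/(-399*(-38) - 40) = (8*(-103) - 124)/(15162 - 40) = (-824 - 124)/15122 = -948*1/15122 = -474/7561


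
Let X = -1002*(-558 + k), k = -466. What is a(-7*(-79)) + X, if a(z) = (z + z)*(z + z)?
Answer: 2249284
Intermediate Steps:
a(z) = 4*z² (a(z) = (2*z)*(2*z) = 4*z²)
X = 1026048 (X = -1002*(-558 - 466) = -1002*(-1024) = 1026048)
a(-7*(-79)) + X = 4*(-7*(-79))² + 1026048 = 4*553² + 1026048 = 4*305809 + 1026048 = 1223236 + 1026048 = 2249284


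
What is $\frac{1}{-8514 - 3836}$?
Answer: $- \frac{1}{12350} \approx -8.0972 \cdot 10^{-5}$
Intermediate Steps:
$\frac{1}{-8514 - 3836} = \frac{1}{-12350} = - \frac{1}{12350}$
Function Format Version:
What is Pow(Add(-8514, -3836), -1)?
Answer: Rational(-1, 12350) ≈ -8.0972e-5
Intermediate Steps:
Pow(Add(-8514, -3836), -1) = Pow(-12350, -1) = Rational(-1, 12350)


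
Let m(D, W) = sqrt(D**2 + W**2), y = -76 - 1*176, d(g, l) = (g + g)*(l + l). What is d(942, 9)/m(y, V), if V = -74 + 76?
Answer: 16956*sqrt(15877)/15877 ≈ 134.57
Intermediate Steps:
d(g, l) = 4*g*l (d(g, l) = (2*g)*(2*l) = 4*g*l)
y = -252 (y = -76 - 176 = -252)
V = 2
d(942, 9)/m(y, V) = (4*942*9)/(sqrt((-252)**2 + 2**2)) = 33912/(sqrt(63504 + 4)) = 33912/(sqrt(63508)) = 33912/((2*sqrt(15877))) = 33912*(sqrt(15877)/31754) = 16956*sqrt(15877)/15877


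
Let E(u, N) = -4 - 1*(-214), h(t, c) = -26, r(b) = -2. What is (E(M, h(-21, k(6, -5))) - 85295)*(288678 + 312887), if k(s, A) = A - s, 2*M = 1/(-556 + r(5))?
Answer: -51184158025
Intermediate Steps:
M = -1/1116 (M = 1/(2*(-556 - 2)) = (1/2)/(-558) = (1/2)*(-1/558) = -1/1116 ≈ -0.00089606)
E(u, N) = 210 (E(u, N) = -4 + 214 = 210)
(E(M, h(-21, k(6, -5))) - 85295)*(288678 + 312887) = (210 - 85295)*(288678 + 312887) = -85085*601565 = -51184158025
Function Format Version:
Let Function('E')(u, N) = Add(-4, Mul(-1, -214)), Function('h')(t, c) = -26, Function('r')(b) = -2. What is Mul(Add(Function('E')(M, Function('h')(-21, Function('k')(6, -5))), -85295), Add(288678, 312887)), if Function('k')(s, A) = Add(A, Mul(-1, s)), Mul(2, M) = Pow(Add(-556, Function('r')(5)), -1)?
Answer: -51184158025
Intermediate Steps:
M = Rational(-1, 1116) (M = Mul(Rational(1, 2), Pow(Add(-556, -2), -1)) = Mul(Rational(1, 2), Pow(-558, -1)) = Mul(Rational(1, 2), Rational(-1, 558)) = Rational(-1, 1116) ≈ -0.00089606)
Function('E')(u, N) = 210 (Function('E')(u, N) = Add(-4, 214) = 210)
Mul(Add(Function('E')(M, Function('h')(-21, Function('k')(6, -5))), -85295), Add(288678, 312887)) = Mul(Add(210, -85295), Add(288678, 312887)) = Mul(-85085, 601565) = -51184158025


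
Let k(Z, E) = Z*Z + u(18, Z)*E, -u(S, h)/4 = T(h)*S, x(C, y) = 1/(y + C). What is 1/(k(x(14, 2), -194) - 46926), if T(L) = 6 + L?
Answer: 256/9665281 ≈ 2.6487e-5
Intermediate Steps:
x(C, y) = 1/(C + y)
u(S, h) = -4*S*(6 + h) (u(S, h) = -4*(6 + h)*S = -4*S*(6 + h))
k(Z, E) = Z**2 + E*(-432 - 72*Z) (k(Z, E) = Z*Z + (-4*18*(6 + Z))*E = Z**2 + (-432 - 72*Z)*E = Z**2 + E*(-432 - 72*Z))
1/(k(x(14, 2), -194) - 46926) = 1/(((1/(14 + 2))**2 - 72*(-194)*(6 + 1/(14 + 2))) - 46926) = 1/(((1/16)**2 - 72*(-194)*(6 + 1/16)) - 46926) = 1/((1/256 - 72*(-194)*97/16) - 46926) = 1/((1/256 + 84681) - 46926) = 1/(21678337/256 - 46926) = 1/(9665281/256) = 256/9665281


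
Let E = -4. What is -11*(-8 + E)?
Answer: 132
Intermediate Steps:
-11*(-8 + E) = -11*(-8 - 4) = -11*(-12) = 132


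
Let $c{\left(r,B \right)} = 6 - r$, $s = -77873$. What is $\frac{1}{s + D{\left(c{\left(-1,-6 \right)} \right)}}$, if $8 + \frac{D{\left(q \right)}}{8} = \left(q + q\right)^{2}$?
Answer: $- \frac{1}{76369} \approx -1.3094 \cdot 10^{-5}$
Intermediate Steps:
$D{\left(q \right)} = -64 + 32 q^{2}$ ($D{\left(q \right)} = -64 + 8 \left(q + q\right)^{2} = -64 + 8 \left(2 q\right)^{2} = -64 + 8 \cdot 4 q^{2} = -64 + 32 q^{2}$)
$\frac{1}{s + D{\left(c{\left(-1,-6 \right)} \right)}} = \frac{1}{-77873 - \left(64 - 32 \left(6 - -1\right)^{2}\right)} = \frac{1}{-77873 - \left(64 - 32 \left(6 + 1\right)^{2}\right)} = \frac{1}{-77873 - \left(64 - 32 \cdot 7^{2}\right)} = \frac{1}{-77873 + \left(-64 + 32 \cdot 49\right)} = \frac{1}{-77873 + \left(-64 + 1568\right)} = \frac{1}{-77873 + 1504} = \frac{1}{-76369} = - \frac{1}{76369}$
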